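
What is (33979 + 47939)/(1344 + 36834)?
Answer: 1517/707 ≈ 2.1457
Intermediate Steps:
(33979 + 47939)/(1344 + 36834) = 81918/38178 = 81918*(1/38178) = 1517/707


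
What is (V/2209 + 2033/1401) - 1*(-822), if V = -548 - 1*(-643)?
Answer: 2548556990/3094809 ≈ 823.49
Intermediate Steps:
V = 95 (V = -548 + 643 = 95)
(V/2209 + 2033/1401) - 1*(-822) = (95/2209 + 2033/1401) - 1*(-822) = (95*(1/2209) + 2033*(1/1401)) + 822 = (95/2209 + 2033/1401) + 822 = 4623992/3094809 + 822 = 2548556990/3094809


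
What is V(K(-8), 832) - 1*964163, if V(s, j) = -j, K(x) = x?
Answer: -964995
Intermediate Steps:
V(K(-8), 832) - 1*964163 = -1*832 - 1*964163 = -832 - 964163 = -964995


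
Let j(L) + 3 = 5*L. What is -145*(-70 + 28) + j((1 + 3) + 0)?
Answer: 6107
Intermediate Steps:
j(L) = -3 + 5*L
-145*(-70 + 28) + j((1 + 3) + 0) = -145*(-70 + 28) + (-3 + 5*((1 + 3) + 0)) = -145*(-42) + (-3 + 5*(4 + 0)) = 6090 + (-3 + 5*4) = 6090 + (-3 + 20) = 6090 + 17 = 6107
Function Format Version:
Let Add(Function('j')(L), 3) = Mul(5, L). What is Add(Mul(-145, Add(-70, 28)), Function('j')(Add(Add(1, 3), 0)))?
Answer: 6107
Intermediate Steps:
Function('j')(L) = Add(-3, Mul(5, L))
Add(Mul(-145, Add(-70, 28)), Function('j')(Add(Add(1, 3), 0))) = Add(Mul(-145, Add(-70, 28)), Add(-3, Mul(5, Add(Add(1, 3), 0)))) = Add(Mul(-145, -42), Add(-3, Mul(5, Add(4, 0)))) = Add(6090, Add(-3, Mul(5, 4))) = Add(6090, Add(-3, 20)) = Add(6090, 17) = 6107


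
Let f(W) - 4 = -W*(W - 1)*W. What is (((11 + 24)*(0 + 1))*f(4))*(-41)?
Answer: 63140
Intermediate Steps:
f(W) = 4 - W²*(-1 + W) (f(W) = 4 - W*(W - 1)*W = 4 - W*(-1 + W)*W = 4 - W*W*(-1 + W) = 4 - W²*(-1 + W))
(((11 + 24)*(0 + 1))*f(4))*(-41) = (((11 + 24)*(0 + 1))*(4 + 4² - 1*4³))*(-41) = ((35*1)*(4 + 16 - 1*64))*(-41) = (35*(4 + 16 - 64))*(-41) = (35*(-44))*(-41) = -1540*(-41) = 63140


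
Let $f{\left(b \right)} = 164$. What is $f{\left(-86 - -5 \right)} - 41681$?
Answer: $-41517$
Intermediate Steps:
$f{\left(-86 - -5 \right)} - 41681 = 164 - 41681 = -41517$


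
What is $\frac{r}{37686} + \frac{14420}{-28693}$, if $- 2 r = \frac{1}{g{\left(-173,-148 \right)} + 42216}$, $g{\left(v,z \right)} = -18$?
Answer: $- \frac{6551928175459}{13037064841944} \approx -0.50256$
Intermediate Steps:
$r = - \frac{1}{84396}$ ($r = - \frac{1}{2 \left(-18 + 42216\right)} = - \frac{1}{2 \cdot 42198} = \left(- \frac{1}{2}\right) \frac{1}{42198} = - \frac{1}{84396} \approx -1.1849 \cdot 10^{-5}$)
$\frac{r}{37686} + \frac{14420}{-28693} = - \frac{1}{84396 \cdot 37686} + \frac{14420}{-28693} = \left(- \frac{1}{84396}\right) \frac{1}{37686} + 14420 \left(- \frac{1}{28693}\right) = - \frac{1}{3180547656} - \frac{2060}{4099} = - \frac{6551928175459}{13037064841944}$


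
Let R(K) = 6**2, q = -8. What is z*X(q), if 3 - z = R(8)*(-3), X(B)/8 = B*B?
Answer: 56832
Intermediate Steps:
R(K) = 36
X(B) = 8*B**2 (X(B) = 8*(B*B) = 8*B**2)
z = 111 (z = 3 - 36*(-3) = 3 - 1*(-108) = 3 + 108 = 111)
z*X(q) = 111*(8*(-8)**2) = 111*(8*64) = 111*512 = 56832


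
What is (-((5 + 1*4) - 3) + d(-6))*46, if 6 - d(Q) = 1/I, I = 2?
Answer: -23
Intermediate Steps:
d(Q) = 11/2 (d(Q) = 6 - 1/2 = 6 - 1*½ = 6 - ½ = 11/2)
(-((5 + 1*4) - 3) + d(-6))*46 = (-((5 + 1*4) - 3) + 11/2)*46 = (-((5 + 4) - 3) + 11/2)*46 = (-(9 - 3) + 11/2)*46 = (-1*6 + 11/2)*46 = (-6 + 11/2)*46 = -½*46 = -23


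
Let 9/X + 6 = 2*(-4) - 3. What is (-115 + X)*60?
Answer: -117840/17 ≈ -6931.8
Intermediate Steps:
X = -9/17 (X = 9/(-6 + (2*(-4) - 3)) = 9/(-6 + (-8 - 3)) = 9/(-6 - 11) = 9/(-17) = 9*(-1/17) = -9/17 ≈ -0.52941)
(-115 + X)*60 = (-115 - 9/17)*60 = -1964/17*60 = -117840/17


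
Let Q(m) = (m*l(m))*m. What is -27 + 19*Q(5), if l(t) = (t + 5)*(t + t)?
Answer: 47473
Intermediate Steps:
l(t) = 2*t*(5 + t) (l(t) = (5 + t)*(2*t) = 2*t*(5 + t))
Q(m) = 2*m³*(5 + m) (Q(m) = (m*(2*m*(5 + m)))*m = (2*m²*(5 + m))*m = 2*m³*(5 + m))
-27 + 19*Q(5) = -27 + 19*(2*5³*(5 + 5)) = -27 + 19*(2*125*10) = -27 + 19*2500 = -27 + 47500 = 47473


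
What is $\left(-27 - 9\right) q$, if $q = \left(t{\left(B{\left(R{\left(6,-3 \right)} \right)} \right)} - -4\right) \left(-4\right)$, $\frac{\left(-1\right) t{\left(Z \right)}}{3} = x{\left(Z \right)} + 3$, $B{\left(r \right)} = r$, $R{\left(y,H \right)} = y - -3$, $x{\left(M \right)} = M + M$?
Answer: $-8496$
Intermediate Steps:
$x{\left(M \right)} = 2 M$
$R{\left(y,H \right)} = 3 + y$ ($R{\left(y,H \right)} = y + 3 = 3 + y$)
$t{\left(Z \right)} = -9 - 6 Z$ ($t{\left(Z \right)} = - 3 \left(2 Z + 3\right) = - 3 \left(3 + 2 Z\right) = -9 - 6 Z$)
$q = 236$ ($q = \left(\left(-9 - 6 \left(3 + 6\right)\right) - -4\right) \left(-4\right) = \left(\left(-9 - 54\right) + \left(-1 + 5\right)\right) \left(-4\right) = \left(\left(-9 - 54\right) + 4\right) \left(-4\right) = \left(-63 + 4\right) \left(-4\right) = \left(-59\right) \left(-4\right) = 236$)
$\left(-27 - 9\right) q = \left(-27 - 9\right) 236 = \left(-36\right) 236 = -8496$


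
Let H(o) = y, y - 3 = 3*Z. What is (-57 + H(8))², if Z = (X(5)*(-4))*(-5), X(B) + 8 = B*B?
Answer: 933156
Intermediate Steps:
X(B) = -8 + B² (X(B) = -8 + B*B = -8 + B²)
Z = 340 (Z = ((-8 + 5²)*(-4))*(-5) = ((-8 + 25)*(-4))*(-5) = (17*(-4))*(-5) = -68*(-5) = 340)
y = 1023 (y = 3 + 3*340 = 3 + 1020 = 1023)
H(o) = 1023
(-57 + H(8))² = (-57 + 1023)² = 966² = 933156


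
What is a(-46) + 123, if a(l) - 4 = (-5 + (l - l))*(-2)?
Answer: 137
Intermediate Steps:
a(l) = 14 (a(l) = 4 + (-5 + (l - l))*(-2) = 4 + (-5 + 0)*(-2) = 4 - 5*(-2) = 4 + 10 = 14)
a(-46) + 123 = 14 + 123 = 137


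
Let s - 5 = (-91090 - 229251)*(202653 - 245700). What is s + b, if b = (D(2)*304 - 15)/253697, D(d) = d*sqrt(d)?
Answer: 3498410349261289/253697 + 608*sqrt(2)/253697 ≈ 1.3790e+10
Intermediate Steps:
D(d) = d**(3/2)
b = -15/253697 + 608*sqrt(2)/253697 (b = (2**(3/2)*304 - 15)/253697 = ((2*sqrt(2))*304 - 15)*(1/253697) = (608*sqrt(2) - 15)*(1/253697) = (-15 + 608*sqrt(2))*(1/253697) = -15/253697 + 608*sqrt(2)/253697 ≈ 0.0033301)
s = 13789719032 (s = 5 + (-91090 - 229251)*(202653 - 245700) = 5 - 320341*(-43047) = 5 + 13789719027 = 13789719032)
s + b = 13789719032 + (-15/253697 + 608*sqrt(2)/253697) = 3498410349261289/253697 + 608*sqrt(2)/253697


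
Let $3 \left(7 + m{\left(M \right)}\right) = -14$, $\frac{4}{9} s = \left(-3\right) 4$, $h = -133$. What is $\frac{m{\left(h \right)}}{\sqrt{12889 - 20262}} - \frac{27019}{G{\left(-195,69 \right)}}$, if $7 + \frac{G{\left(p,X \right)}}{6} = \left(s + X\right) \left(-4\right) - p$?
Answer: $- \frac{27019}{120} + \frac{35 i \sqrt{7373}}{22119} \approx -225.16 + 0.13587 i$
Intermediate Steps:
$s = -27$ ($s = \frac{9 \left(\left(-3\right) 4\right)}{4} = \frac{9}{4} \left(-12\right) = -27$)
$G{\left(p,X \right)} = 606 - 24 X - 6 p$ ($G{\left(p,X \right)} = -42 + 6 \left(\left(-27 + X\right) \left(-4\right) - p\right) = -42 + 6 \left(\left(108 - 4 X\right) - p\right) = -42 + 6 \left(108 - p - 4 X\right) = -42 - \left(-648 + 6 p + 24 X\right) = 606 - 24 X - 6 p$)
$m{\left(M \right)} = - \frac{35}{3}$ ($m{\left(M \right)} = -7 + \frac{1}{3} \left(-14\right) = -7 - \frac{14}{3} = - \frac{35}{3}$)
$\frac{m{\left(h \right)}}{\sqrt{12889 - 20262}} - \frac{27019}{G{\left(-195,69 \right)}} = - \frac{35}{3 \sqrt{12889 - 20262}} - \frac{27019}{606 - 1656 - -1170} = - \frac{35}{3 \sqrt{-7373}} - \frac{27019}{606 - 1656 + 1170} = - \frac{35}{3 i \sqrt{7373}} - \frac{27019}{120} = - \frac{35 \left(- \frac{i \sqrt{7373}}{7373}\right)}{3} - \frac{27019}{120} = \frac{35 i \sqrt{7373}}{22119} - \frac{27019}{120} = - \frac{27019}{120} + \frac{35 i \sqrt{7373}}{22119}$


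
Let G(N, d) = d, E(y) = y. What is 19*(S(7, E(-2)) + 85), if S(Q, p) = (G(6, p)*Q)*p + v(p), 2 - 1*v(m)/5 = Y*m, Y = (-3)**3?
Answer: -2793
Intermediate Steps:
Y = -27
v(m) = 10 + 135*m (v(m) = 10 - (-135)*m = 10 + 135*m)
S(Q, p) = 10 + 135*p + Q*p**2 (S(Q, p) = (p*Q)*p + (10 + 135*p) = (Q*p)*p + (10 + 135*p) = Q*p**2 + (10 + 135*p) = 10 + 135*p + Q*p**2)
19*(S(7, E(-2)) + 85) = 19*((10 + 135*(-2) + 7*(-2)**2) + 85) = 19*((10 - 270 + 7*4) + 85) = 19*((10 - 270 + 28) + 85) = 19*(-232 + 85) = 19*(-147) = -2793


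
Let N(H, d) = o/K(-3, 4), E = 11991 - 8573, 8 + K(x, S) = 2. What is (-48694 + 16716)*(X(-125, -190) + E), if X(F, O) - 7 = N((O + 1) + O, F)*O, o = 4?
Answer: -340725590/3 ≈ -1.1358e+8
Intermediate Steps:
K(x, S) = -6 (K(x, S) = -8 + 2 = -6)
E = 3418
N(H, d) = -⅔ (N(H, d) = 4/(-6) = 4*(-⅙) = -⅔)
X(F, O) = 7 - 2*O/3
(-48694 + 16716)*(X(-125, -190) + E) = (-48694 + 16716)*((7 - ⅔*(-190)) + 3418) = -31978*((7 + 380/3) + 3418) = -31978*(401/3 + 3418) = -31978*10655/3 = -340725590/3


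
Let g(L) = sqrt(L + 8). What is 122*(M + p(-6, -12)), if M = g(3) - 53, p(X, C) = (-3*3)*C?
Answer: 6710 + 122*sqrt(11) ≈ 7114.6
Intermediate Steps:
g(L) = sqrt(8 + L)
p(X, C) = -9*C
M = -53 + sqrt(11) (M = sqrt(8 + 3) - 53 = sqrt(11) - 53 = -53 + sqrt(11) ≈ -49.683)
122*(M + p(-6, -12)) = 122*((-53 + sqrt(11)) - 9*(-12)) = 122*((-53 + sqrt(11)) + 108) = 122*(55 + sqrt(11)) = 6710 + 122*sqrt(11)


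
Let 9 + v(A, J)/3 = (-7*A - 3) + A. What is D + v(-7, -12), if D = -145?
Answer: -55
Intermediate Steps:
v(A, J) = -36 - 18*A (v(A, J) = -27 + 3*((-7*A - 3) + A) = -27 + 3*((-3 - 7*A) + A) = -27 + 3*(-3 - 6*A) = -27 + (-9 - 18*A) = -36 - 18*A)
D + v(-7, -12) = -145 + (-36 - 18*(-7)) = -145 + (-36 + 126) = -145 + 90 = -55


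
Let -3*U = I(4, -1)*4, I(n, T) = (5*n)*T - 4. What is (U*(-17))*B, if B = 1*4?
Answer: -2176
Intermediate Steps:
I(n, T) = -4 + 5*T*n (I(n, T) = 5*T*n - 4 = -4 + 5*T*n)
B = 4
U = 32 (U = -(-4 + 5*(-1)*4)*4/3 = -(-4 - 20)*4/3 = -(-8)*4 = -⅓*(-96) = 32)
(U*(-17))*B = (32*(-17))*4 = -544*4 = -2176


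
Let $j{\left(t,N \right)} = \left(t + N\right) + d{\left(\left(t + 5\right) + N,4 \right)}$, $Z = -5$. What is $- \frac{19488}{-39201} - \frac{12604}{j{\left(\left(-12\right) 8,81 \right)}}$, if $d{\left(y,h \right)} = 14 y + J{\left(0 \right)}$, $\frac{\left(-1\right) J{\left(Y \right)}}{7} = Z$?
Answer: $\frac{41368997}{392010} \approx 105.53$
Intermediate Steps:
$J{\left(Y \right)} = 35$ ($J{\left(Y \right)} = \left(-7\right) \left(-5\right) = 35$)
$d{\left(y,h \right)} = 35 + 14 y$ ($d{\left(y,h \right)} = 14 y + 35 = 35 + 14 y$)
$j{\left(t,N \right)} = 105 + 15 N + 15 t$ ($j{\left(t,N \right)} = \left(t + N\right) + \left(35 + 14 \left(\left(t + 5\right) + N\right)\right) = \left(N + t\right) + \left(35 + 14 \left(\left(5 + t\right) + N\right)\right) = \left(N + t\right) + \left(35 + 14 \left(5 + N + t\right)\right) = \left(N + t\right) + \left(35 + \left(70 + 14 N + 14 t\right)\right) = \left(N + t\right) + \left(105 + 14 N + 14 t\right) = 105 + 15 N + 15 t$)
$- \frac{19488}{-39201} - \frac{12604}{j{\left(\left(-12\right) 8,81 \right)}} = - \frac{19488}{-39201} - \frac{12604}{105 + 15 \cdot 81 + 15 \left(\left(-12\right) 8\right)} = \left(-19488\right) \left(- \frac{1}{39201}\right) - \frac{12604}{105 + 1215 + 15 \left(-96\right)} = \frac{6496}{13067} - \frac{12604}{105 + 1215 - 1440} = \frac{6496}{13067} - \frac{12604}{-120} = \frac{6496}{13067} - - \frac{3151}{30} = \frac{6496}{13067} + \frac{3151}{30} = \frac{41368997}{392010}$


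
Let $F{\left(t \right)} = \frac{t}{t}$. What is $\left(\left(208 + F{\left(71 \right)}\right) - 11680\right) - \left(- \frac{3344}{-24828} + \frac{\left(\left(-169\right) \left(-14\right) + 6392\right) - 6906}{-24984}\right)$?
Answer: $- \frac{148240217359}{12922974} \approx -11471.0$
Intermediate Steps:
$F{\left(t \right)} = 1$
$\left(\left(208 + F{\left(71 \right)}\right) - 11680\right) - \left(- \frac{3344}{-24828} + \frac{\left(\left(-169\right) \left(-14\right) + 6392\right) - 6906}{-24984}\right) = \left(\left(208 + 1\right) - 11680\right) - \left(- \frac{3344}{-24828} + \frac{\left(\left(-169\right) \left(-14\right) + 6392\right) - 6906}{-24984}\right) = \left(209 - 11680\right) - \left(\left(-3344\right) \left(- \frac{1}{24828}\right) + \left(\left(2366 + 6392\right) - 6906\right) \left(- \frac{1}{24984}\right)\right) = -11471 - \left(\frac{836}{6207} + \left(8758 - 6906\right) \left(- \frac{1}{24984}\right)\right) = -11471 - \left(\frac{836}{6207} + 1852 \left(- \frac{1}{24984}\right)\right) = -11471 - \left(\frac{836}{6207} - \frac{463}{6246}\right) = -11471 - \frac{782605}{12922974} = - \frac{148240217359}{12922974}$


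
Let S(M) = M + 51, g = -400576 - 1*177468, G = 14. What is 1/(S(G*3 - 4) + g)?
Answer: -1/577955 ≈ -1.7302e-6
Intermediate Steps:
g = -578044 (g = -400576 - 177468 = -578044)
S(M) = 51 + M
1/(S(G*3 - 4) + g) = 1/((51 + (14*3 - 4)) - 578044) = 1/((51 + (42 - 4)) - 578044) = 1/((51 + 38) - 578044) = 1/(89 - 578044) = 1/(-577955) = -1/577955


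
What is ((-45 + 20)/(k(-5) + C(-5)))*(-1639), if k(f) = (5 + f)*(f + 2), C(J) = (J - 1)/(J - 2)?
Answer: 286825/6 ≈ 47804.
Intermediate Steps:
C(J) = (-1 + J)/(-2 + J)
k(f) = (2 + f)*(5 + f) (k(f) = (5 + f)*(2 + f) = (2 + f)*(5 + f))
((-45 + 20)/(k(-5) + C(-5)))*(-1639) = ((-45 + 20)/((10 + (-5)**2 + 7*(-5)) + (-1 - 5)/(-2 - 5)))*(-1639) = -25/((10 + 25 - 35) - 6/(-7))*(-1639) = -25/(0 - 1/7*(-6))*(-1639) = -25/(0 + 6/7)*(-1639) = -25/6/7*(-1639) = -25*7/6*(-1639) = -175/6*(-1639) = 286825/6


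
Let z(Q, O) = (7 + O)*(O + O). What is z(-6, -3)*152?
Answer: -3648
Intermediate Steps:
z(Q, O) = 2*O*(7 + O) (z(Q, O) = (7 + O)*(2*O) = 2*O*(7 + O))
z(-6, -3)*152 = (2*(-3)*(7 - 3))*152 = (2*(-3)*4)*152 = -24*152 = -3648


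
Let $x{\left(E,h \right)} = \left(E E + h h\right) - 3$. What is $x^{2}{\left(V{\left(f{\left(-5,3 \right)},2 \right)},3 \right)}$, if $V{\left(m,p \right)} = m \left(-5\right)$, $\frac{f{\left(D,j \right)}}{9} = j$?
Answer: $332369361$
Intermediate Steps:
$f{\left(D,j \right)} = 9 j$
$V{\left(m,p \right)} = - 5 m$
$x{\left(E,h \right)} = -3 + E^{2} + h^{2}$ ($x{\left(E,h \right)} = \left(E^{2} + h^{2}\right) - 3 = -3 + E^{2} + h^{2}$)
$x^{2}{\left(V{\left(f{\left(-5,3 \right)},2 \right)},3 \right)} = \left(-3 + \left(- 5 \cdot 9 \cdot 3\right)^{2} + 3^{2}\right)^{2} = \left(-3 + \left(\left(-5\right) 27\right)^{2} + 9\right)^{2} = \left(-3 + \left(-135\right)^{2} + 9\right)^{2} = \left(-3 + 18225 + 9\right)^{2} = 18231^{2} = 332369361$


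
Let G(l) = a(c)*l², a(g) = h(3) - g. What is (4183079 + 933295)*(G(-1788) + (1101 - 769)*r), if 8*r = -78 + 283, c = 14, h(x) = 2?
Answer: -196237606380867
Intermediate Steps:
r = 205/8 (r = (-78 + 283)/8 = (⅛)*205 = 205/8 ≈ 25.625)
a(g) = 2 - g
G(l) = -12*l² (G(l) = (2 - 1*14)*l² = (2 - 14)*l² = -12*l²)
(4183079 + 933295)*(G(-1788) + (1101 - 769)*r) = (4183079 + 933295)*(-12*(-1788)² + (1101 - 769)*(205/8)) = 5116374*(-12*3196944 + 332*(205/8)) = 5116374*(-38363328 + 17015/2) = 5116374*(-76709641/2) = -196237606380867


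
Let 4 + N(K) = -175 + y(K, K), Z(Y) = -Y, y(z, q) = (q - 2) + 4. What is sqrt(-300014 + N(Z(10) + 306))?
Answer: I*sqrt(299895) ≈ 547.63*I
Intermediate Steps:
y(z, q) = 2 + q (y(z, q) = (-2 + q) + 4 = 2 + q)
N(K) = -177 + K (N(K) = -4 + (-175 + (2 + K)) = -4 + (-173 + K) = -177 + K)
sqrt(-300014 + N(Z(10) + 306)) = sqrt(-300014 + (-177 + (-1*10 + 306))) = sqrt(-300014 + (-177 + (-10 + 306))) = sqrt(-300014 + (-177 + 296)) = sqrt(-300014 + 119) = sqrt(-299895) = I*sqrt(299895)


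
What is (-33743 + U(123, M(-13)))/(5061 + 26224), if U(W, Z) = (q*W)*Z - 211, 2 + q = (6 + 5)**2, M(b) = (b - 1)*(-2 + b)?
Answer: 3039816/31285 ≈ 97.165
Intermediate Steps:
M(b) = (-1 + b)*(-2 + b)
q = 119 (q = -2 + (6 + 5)**2 = -2 + 11**2 = -2 + 121 = 119)
U(W, Z) = -211 + 119*W*Z (U(W, Z) = (119*W)*Z - 211 = 119*W*Z - 211 = -211 + 119*W*Z)
(-33743 + U(123, M(-13)))/(5061 + 26224) = (-33743 + (-211 + 119*123*(2 + (-13)**2 - 3*(-13))))/(5061 + 26224) = (-33743 + (-211 + 119*123*(2 + 169 + 39)))/31285 = (-33743 + (-211 + 119*123*210))*(1/31285) = (-33743 + (-211 + 3073770))*(1/31285) = (-33743 + 3073559)*(1/31285) = 3039816*(1/31285) = 3039816/31285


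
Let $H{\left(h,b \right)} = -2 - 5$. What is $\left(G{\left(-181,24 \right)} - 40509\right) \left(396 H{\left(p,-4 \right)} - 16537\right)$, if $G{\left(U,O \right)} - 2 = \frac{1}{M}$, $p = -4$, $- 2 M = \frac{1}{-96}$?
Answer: $778442335$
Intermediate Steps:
$M = \frac{1}{192}$ ($M = - \frac{1}{2 \left(-96\right)} = \left(- \frac{1}{2}\right) \left(- \frac{1}{96}\right) = \frac{1}{192} \approx 0.0052083$)
$G{\left(U,O \right)} = 194$ ($G{\left(U,O \right)} = 2 + \frac{1}{\frac{1}{192}} = 2 + 192 = 194$)
$H{\left(h,b \right)} = -7$ ($H{\left(h,b \right)} = -2 - 5 = -7$)
$\left(G{\left(-181,24 \right)} - 40509\right) \left(396 H{\left(p,-4 \right)} - 16537\right) = \left(194 - 40509\right) \left(396 \left(-7\right) - 16537\right) = - 40315 \left(-2772 - 16537\right) = \left(-40315\right) \left(-19309\right) = 778442335$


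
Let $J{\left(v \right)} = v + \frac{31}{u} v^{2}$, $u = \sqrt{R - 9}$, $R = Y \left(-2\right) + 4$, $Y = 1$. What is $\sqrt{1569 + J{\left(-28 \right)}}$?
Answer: $\sqrt{1541 - 3472 i \sqrt{7}} \approx 73.673 - 62.343 i$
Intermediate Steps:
$R = 2$ ($R = 1 \left(-2\right) + 4 = -2 + 4 = 2$)
$u = i \sqrt{7}$ ($u = \sqrt{2 - 9} = \sqrt{-7} = i \sqrt{7} \approx 2.6458 i$)
$J{\left(v \right)} = v - \frac{31 i \sqrt{7} v^{2}}{7}$ ($J{\left(v \right)} = v + \frac{31}{i \sqrt{7}} v^{2} = v + 31 \left(- \frac{i \sqrt{7}}{7}\right) v^{2} = v + - \frac{31 i \sqrt{7}}{7} v^{2} = v - \frac{31 i \sqrt{7} v^{2}}{7}$)
$\sqrt{1569 + J{\left(-28 \right)}} = \sqrt{1569 + \frac{1}{7} \left(-28\right) \left(7 - 31 i \left(-28\right) \sqrt{7}\right)} = \sqrt{1569 + \frac{1}{7} \left(-28\right) \left(7 + 868 i \sqrt{7}\right)} = \sqrt{1569 - \left(28 + 3472 i \sqrt{7}\right)} = \sqrt{1541 - 3472 i \sqrt{7}}$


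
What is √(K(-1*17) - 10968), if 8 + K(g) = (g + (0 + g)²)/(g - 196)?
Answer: 4*I*√31126755/213 ≈ 104.77*I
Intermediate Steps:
K(g) = -8 + (g + g²)/(-196 + g) (K(g) = -8 + (g + (0 + g)²)/(g - 196) = -8 + (g + g²)/(-196 + g))
√(K(-1*17) - 10968) = √((1568 + (-1*17)² - (-7)*17)/(-196 - 1*17) - 10968) = √((1568 + (-17)² - 7*(-17))/(-196 - 17) - 10968) = √((1568 + 289 + 119)/(-213) - 10968) = √(-1/213*1976 - 10968) = √(-1976/213 - 10968) = √(-2338160/213) = 4*I*√31126755/213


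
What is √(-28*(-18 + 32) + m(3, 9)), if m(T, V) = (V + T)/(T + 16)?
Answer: 26*I*√209/19 ≈ 19.783*I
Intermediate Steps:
m(T, V) = (T + V)/(16 + T)
√(-28*(-18 + 32) + m(3, 9)) = √(-28*(-18 + 32) + (3 + 9)/(16 + 3)) = √(-28*14 + 12/19) = √(-392 + (1/19)*12) = √(-392 + 12/19) = √(-7436/19) = 26*I*√209/19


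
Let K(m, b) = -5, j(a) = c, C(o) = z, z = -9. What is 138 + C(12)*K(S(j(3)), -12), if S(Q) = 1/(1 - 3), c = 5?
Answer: 183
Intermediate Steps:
C(o) = -9
j(a) = 5
S(Q) = -1/2 (S(Q) = 1/(-2) = -1/2)
138 + C(12)*K(S(j(3)), -12) = 138 - 9*(-5) = 138 + 45 = 183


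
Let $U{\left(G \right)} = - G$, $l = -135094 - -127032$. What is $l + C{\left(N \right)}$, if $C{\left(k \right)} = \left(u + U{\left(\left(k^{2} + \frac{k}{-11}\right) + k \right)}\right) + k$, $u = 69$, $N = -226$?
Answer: $- \frac{649985}{11} \approx -59090.0$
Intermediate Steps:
$l = -8062$ ($l = -135094 + 127032 = -8062$)
$C{\left(k \right)} = 69 - k^{2} + \frac{k}{11}$ ($C{\left(k \right)} = \left(69 - \left(\left(k^{2} + \frac{k}{-11}\right) + k\right)\right) + k = \left(69 - \left(\left(k^{2} - \frac{k}{11}\right) + k\right)\right) + k = \left(69 - \left(k^{2} + \frac{10 k}{11}\right)\right) + k = \left(69 - k^{2} - \frac{10 k}{11}\right) + k = 69 - k^{2} + \frac{k}{11}$)
$l + C{\left(N \right)} = -8062 + \left(69 - \left(-226\right)^{2} + \frac{1}{11} \left(-226\right)\right) = -8062 - \frac{561303}{11} = - \frac{649985}{11}$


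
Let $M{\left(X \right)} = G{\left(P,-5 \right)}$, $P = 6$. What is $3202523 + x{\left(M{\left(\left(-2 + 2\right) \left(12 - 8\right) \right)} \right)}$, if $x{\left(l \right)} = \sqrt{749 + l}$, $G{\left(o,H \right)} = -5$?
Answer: $3202523 + 2 \sqrt{186} \approx 3.2026 \cdot 10^{6}$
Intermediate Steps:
$M{\left(X \right)} = -5$
$3202523 + x{\left(M{\left(\left(-2 + 2\right) \left(12 - 8\right) \right)} \right)} = 3202523 + \sqrt{749 - 5} = 3202523 + \sqrt{744} = 3202523 + 2 \sqrt{186}$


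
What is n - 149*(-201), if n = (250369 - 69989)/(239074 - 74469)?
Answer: 985987105/32921 ≈ 29950.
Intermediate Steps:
n = 36076/32921 (n = 180380/164605 = 180380*(1/164605) = 36076/32921 ≈ 1.0958)
n - 149*(-201) = 36076/32921 - 149*(-201) = 36076/32921 + 29949 = 985987105/32921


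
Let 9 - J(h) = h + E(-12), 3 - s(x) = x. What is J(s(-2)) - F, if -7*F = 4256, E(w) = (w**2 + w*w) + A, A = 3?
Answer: 321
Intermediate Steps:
E(w) = 3 + 2*w**2 (E(w) = (w**2 + w*w) + 3 = (w**2 + w**2) + 3 = 2*w**2 + 3 = 3 + 2*w**2)
s(x) = 3 - x
J(h) = -282 - h (J(h) = 9 - (h + (3 + 2*(-12)**2)) = 9 - (h + (3 + 2*144)) = 9 - (h + (3 + 288)) = 9 - (h + 291) = 9 - (291 + h) = 9 + (-291 - h) = -282 - h)
F = -608 (F = -1/7*4256 = -608)
J(s(-2)) - F = (-282 - (3 - 1*(-2))) - 1*(-608) = (-282 - (3 + 2)) + 608 = (-282 - 1*5) + 608 = (-282 - 5) + 608 = -287 + 608 = 321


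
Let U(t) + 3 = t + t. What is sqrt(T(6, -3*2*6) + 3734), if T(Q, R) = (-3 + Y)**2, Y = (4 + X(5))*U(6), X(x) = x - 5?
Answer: sqrt(4823) ≈ 69.448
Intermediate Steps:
U(t) = -3 + 2*t (U(t) = -3 + (t + t) = -3 + 2*t)
X(x) = -5 + x
Y = 36 (Y = (4 + (-5 + 5))*(-3 + 2*6) = (4 + 0)*(-3 + 12) = 4*9 = 36)
T(Q, R) = 1089 (T(Q, R) = (-3 + 36)**2 = 33**2 = 1089)
sqrt(T(6, -3*2*6) + 3734) = sqrt(1089 + 3734) = sqrt(4823)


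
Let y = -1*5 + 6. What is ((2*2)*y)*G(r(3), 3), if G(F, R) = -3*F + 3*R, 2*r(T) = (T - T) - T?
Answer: 54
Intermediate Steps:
r(T) = -T/2 (r(T) = ((T - T) - T)/2 = (0 - T)/2 = (-T)/2 = -T/2)
y = 1 (y = -5 + 6 = 1)
((2*2)*y)*G(r(3), 3) = ((2*2)*1)*(-(-3)*3/2 + 3*3) = (4*1)*(-3*(-3/2) + 9) = 4*(9/2 + 9) = 4*(27/2) = 54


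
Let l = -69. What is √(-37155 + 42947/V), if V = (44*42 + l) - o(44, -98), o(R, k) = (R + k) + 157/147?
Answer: 3*I*√299194770876126/269294 ≈ 192.7*I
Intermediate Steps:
o(R, k) = 157/147 + R + k (o(R, k) = (R + k) + 157*(1/147) = (R + k) + 157/147 = 157/147 + R + k)
V = 269294/147 (V = (44*42 - 69) - (157/147 + 44 - 98) = (1848 - 69) - 1*(-7781/147) = 1779 + 7781/147 = 269294/147 ≈ 1831.9)
√(-37155 + 42947/V) = √(-37155 + 42947/(269294/147)) = √(-37155 + 42947*(147/269294)) = √(-37155 + 6313209/269294) = √(-9999305361/269294) = 3*I*√299194770876126/269294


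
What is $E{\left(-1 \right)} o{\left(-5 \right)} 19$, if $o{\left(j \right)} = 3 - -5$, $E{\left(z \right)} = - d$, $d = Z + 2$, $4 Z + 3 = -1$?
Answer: $-152$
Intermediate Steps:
$Z = -1$ ($Z = - \frac{3}{4} + \frac{1}{4} \left(-1\right) = - \frac{3}{4} - \frac{1}{4} = -1$)
$d = 1$ ($d = -1 + 2 = 1$)
$E{\left(z \right)} = -1$ ($E{\left(z \right)} = \left(-1\right) 1 = -1$)
$o{\left(j \right)} = 8$ ($o{\left(j \right)} = 3 + 5 = 8$)
$E{\left(-1 \right)} o{\left(-5 \right)} 19 = \left(-1\right) 8 \cdot 19 = \left(-8\right) 19 = -152$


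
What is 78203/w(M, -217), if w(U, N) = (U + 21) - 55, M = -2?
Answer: -78203/36 ≈ -2172.3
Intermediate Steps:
w(U, N) = -34 + U (w(U, N) = (21 + U) - 55 = -34 + U)
78203/w(M, -217) = 78203/(-34 - 2) = 78203/(-36) = 78203*(-1/36) = -78203/36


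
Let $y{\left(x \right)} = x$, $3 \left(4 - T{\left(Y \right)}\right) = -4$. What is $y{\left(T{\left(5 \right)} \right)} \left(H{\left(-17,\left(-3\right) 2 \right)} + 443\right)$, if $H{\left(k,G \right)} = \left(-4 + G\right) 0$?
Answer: $\frac{7088}{3} \approx 2362.7$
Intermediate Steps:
$H{\left(k,G \right)} = 0$
$T{\left(Y \right)} = \frac{16}{3}$ ($T{\left(Y \right)} = 4 - - \frac{4}{3} = 4 + \frac{4}{3} = \frac{16}{3}$)
$y{\left(T{\left(5 \right)} \right)} \left(H{\left(-17,\left(-3\right) 2 \right)} + 443\right) = \frac{16 \left(0 + 443\right)}{3} = \frac{16}{3} \cdot 443 = \frac{7088}{3}$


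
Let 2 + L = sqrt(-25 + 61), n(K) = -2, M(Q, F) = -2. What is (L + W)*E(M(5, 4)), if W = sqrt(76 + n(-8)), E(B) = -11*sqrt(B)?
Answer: 11*I*sqrt(2)*(-4 - sqrt(74)) ≈ -196.05*I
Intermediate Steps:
L = 4 (L = -2 + sqrt(-25 + 61) = -2 + sqrt(36) = -2 + 6 = 4)
W = sqrt(74) (W = sqrt(76 - 2) = sqrt(74) ≈ 8.6023)
(L + W)*E(M(5, 4)) = (4 + sqrt(74))*(-11*I*sqrt(2)) = -11*I*sqrt(2)*(4 + sqrt(74))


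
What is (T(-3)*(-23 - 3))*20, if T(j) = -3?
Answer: 1560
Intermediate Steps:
(T(-3)*(-23 - 3))*20 = -3*(-23 - 3)*20 = -3*(-26)*20 = 78*20 = 1560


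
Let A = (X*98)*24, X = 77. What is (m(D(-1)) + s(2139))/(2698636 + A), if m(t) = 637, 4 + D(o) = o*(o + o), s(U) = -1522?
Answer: -177/575948 ≈ -0.00030732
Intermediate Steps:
D(o) = -4 + 2*o² (D(o) = -4 + o*(o + o) = -4 + o*(2*o) = -4 + 2*o²)
A = 181104 (A = (77*98)*24 = 7546*24 = 181104)
(m(D(-1)) + s(2139))/(2698636 + A) = (637 - 1522)/(2698636 + 181104) = -885/2879740 = -885*1/2879740 = -177/575948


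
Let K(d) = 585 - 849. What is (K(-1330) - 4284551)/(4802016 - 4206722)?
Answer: -4284815/595294 ≈ -7.1978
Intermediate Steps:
K(d) = -264
(K(-1330) - 4284551)/(4802016 - 4206722) = (-264 - 4284551)/(4802016 - 4206722) = -4284815/595294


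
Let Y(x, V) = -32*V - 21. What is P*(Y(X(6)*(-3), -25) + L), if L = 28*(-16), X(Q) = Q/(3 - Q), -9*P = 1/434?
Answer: -331/3906 ≈ -0.084741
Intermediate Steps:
P = -1/3906 (P = -⅑/434 = -⅑*1/434 = -1/3906 ≈ -0.00025602)
Y(x, V) = -21 - 32*V
L = -448
P*(Y(X(6)*(-3), -25) + L) = -((-21 - 32*(-25)) - 448)/3906 = -((-21 + 800) - 448)/3906 = -(779 - 448)/3906 = -1/3906*331 = -331/3906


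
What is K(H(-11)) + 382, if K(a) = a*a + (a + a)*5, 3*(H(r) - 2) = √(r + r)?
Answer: 3632/9 + 14*I*√22/3 ≈ 403.56 + 21.889*I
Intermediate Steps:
H(r) = 2 + √2*√r/3 (H(r) = 2 + √(r + r)/3 = 2 + √(2*r)/3 = 2 + (√2*√r)/3 = 2 + √2*√r/3)
K(a) = a² + 10*a (K(a) = a² + (2*a)*5 = a² + 10*a)
K(H(-11)) + 382 = (2 + √2*√(-11)/3)*(10 + (2 + √2*√(-11)/3)) + 382 = (2 + √2*(I*√11)/3)*(10 + (2 + √2*(I*√11)/3)) + 382 = (2 + I*√22/3)*(10 + (2 + I*√22/3)) + 382 = (2 + I*√22/3)*(12 + I*√22/3) + 382 = 382 + (2 + I*√22/3)*(12 + I*√22/3)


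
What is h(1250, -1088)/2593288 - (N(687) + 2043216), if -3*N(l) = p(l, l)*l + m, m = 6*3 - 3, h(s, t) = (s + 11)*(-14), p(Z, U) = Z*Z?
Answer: 137493134503533/1296644 ≈ 1.0604e+8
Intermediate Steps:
p(Z, U) = Z**2
h(s, t) = -154 - 14*s (h(s, t) = (11 + s)*(-14) = -154 - 14*s)
m = 15 (m = 18 - 3 = 15)
N(l) = -5 - l**3/3 (N(l) = -(l**2*l + 15)/3 = -(l**3 + 15)/3 = -(15 + l**3)/3 = -5 - l**3/3)
h(1250, -1088)/2593288 - (N(687) + 2043216) = (-154 - 14*1250)/2593288 - ((-5 - 1/3*687**3) + 2043216) = (-154 - 17500)*(1/2593288) - ((-5 - 1/3*324242703) + 2043216) = -17654*1/2593288 - ((-5 - 108080901) + 2043216) = -8827/1296644 - (-108080906 + 2043216) = -8827/1296644 - 1*(-106037690) = -8827/1296644 + 106037690 = 137493134503533/1296644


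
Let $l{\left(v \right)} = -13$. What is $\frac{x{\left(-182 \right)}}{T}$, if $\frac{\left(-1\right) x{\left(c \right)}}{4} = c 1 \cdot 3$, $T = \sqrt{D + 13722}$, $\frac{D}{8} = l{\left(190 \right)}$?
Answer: $\frac{1092 \sqrt{13618}}{6809} \approx 18.715$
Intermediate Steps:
$D = -104$ ($D = 8 \left(-13\right) = -104$)
$T = \sqrt{13618}$ ($T = \sqrt{-104 + 13722} = \sqrt{13618} \approx 116.7$)
$x{\left(c \right)} = - 12 c$ ($x{\left(c \right)} = - 4 c 1 \cdot 3 = - 4 c 3 = - 4 \cdot 3 c = - 12 c$)
$\frac{x{\left(-182 \right)}}{T} = \frac{\left(-12\right) \left(-182\right)}{\sqrt{13618}} = 2184 \frac{\sqrt{13618}}{13618} = \frac{1092 \sqrt{13618}}{6809}$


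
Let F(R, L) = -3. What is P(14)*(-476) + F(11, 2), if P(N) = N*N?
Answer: -93299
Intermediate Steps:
P(N) = N**2
P(14)*(-476) + F(11, 2) = 14**2*(-476) - 3 = 196*(-476) - 3 = -93296 - 3 = -93299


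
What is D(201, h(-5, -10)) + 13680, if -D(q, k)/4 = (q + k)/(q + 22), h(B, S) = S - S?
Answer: 3049836/223 ≈ 13676.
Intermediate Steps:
h(B, S) = 0
D(q, k) = -4*(k + q)/(22 + q) (D(q, k) = -4*(q + k)/(q + 22) = -4*(k + q)/(22 + q))
D(201, h(-5, -10)) + 13680 = 4*(-1*0 - 1*201)/(22 + 201) + 13680 = 4*(0 - 201)/223 + 13680 = 4*(1/223)*(-201) + 13680 = -804/223 + 13680 = 3049836/223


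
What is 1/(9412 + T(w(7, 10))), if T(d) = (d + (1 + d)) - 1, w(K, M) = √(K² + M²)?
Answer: 2353/22146287 - √149/44292574 ≈ 0.00010597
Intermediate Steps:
T(d) = 2*d (T(d) = (1 + 2*d) - 1 = 2*d)
1/(9412 + T(w(7, 10))) = 1/(9412 + 2*√(7² + 10²)) = 1/(9412 + 2*√(49 + 100)) = 1/(9412 + 2*√149)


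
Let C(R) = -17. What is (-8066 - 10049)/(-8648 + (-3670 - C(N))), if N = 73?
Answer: 18115/12301 ≈ 1.4726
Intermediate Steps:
(-8066 - 10049)/(-8648 + (-3670 - C(N))) = (-8066 - 10049)/(-8648 + (-3670 - 1*(-17))) = -18115/(-8648 + (-3670 + 17)) = -18115/(-8648 - 3653) = -18115/(-12301) = -18115*(-1/12301) = 18115/12301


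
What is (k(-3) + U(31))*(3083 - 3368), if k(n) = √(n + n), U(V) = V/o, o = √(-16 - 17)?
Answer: I*(-285*√6 + 2945*√33/11) ≈ 839.87*I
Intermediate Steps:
o = I*√33 (o = √(-33) = I*√33 ≈ 5.7446*I)
U(V) = -I*V*√33/33 (U(V) = V/((I*√33)) = V*(-I*√33/33) = -I*V*√33/33)
k(n) = √2*√n (k(n) = √(2*n) = √2*√n)
(k(-3) + U(31))*(3083 - 3368) = (√2*√(-3) - 1/33*I*31*√33)*(3083 - 3368) = (√2*(I*√3) - 31*I*√33/33)*(-285) = (I*√6 - 31*I*√33/33)*(-285) = -285*I*√6 + 2945*I*√33/11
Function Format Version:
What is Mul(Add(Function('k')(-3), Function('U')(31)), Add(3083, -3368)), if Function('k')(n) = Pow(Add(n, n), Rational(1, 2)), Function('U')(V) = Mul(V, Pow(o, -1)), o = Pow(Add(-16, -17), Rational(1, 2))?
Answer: Mul(I, Add(Mul(-285, Pow(6, Rational(1, 2))), Mul(Rational(2945, 11), Pow(33, Rational(1, 2))))) ≈ Mul(839.87, I)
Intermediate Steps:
o = Mul(I, Pow(33, Rational(1, 2))) (o = Pow(-33, Rational(1, 2)) = Mul(I, Pow(33, Rational(1, 2))) ≈ Mul(5.7446, I))
Function('U')(V) = Mul(Rational(-1, 33), I, V, Pow(33, Rational(1, 2))) (Function('U')(V) = Mul(V, Pow(Mul(I, Pow(33, Rational(1, 2))), -1)) = Mul(V, Mul(Rational(-1, 33), I, Pow(33, Rational(1, 2)))) = Mul(Rational(-1, 33), I, V, Pow(33, Rational(1, 2))))
Function('k')(n) = Mul(Pow(2, Rational(1, 2)), Pow(n, Rational(1, 2))) (Function('k')(n) = Pow(Mul(2, n), Rational(1, 2)) = Mul(Pow(2, Rational(1, 2)), Pow(n, Rational(1, 2))))
Mul(Add(Function('k')(-3), Function('U')(31)), Add(3083, -3368)) = Mul(Add(Mul(Pow(2, Rational(1, 2)), Pow(-3, Rational(1, 2))), Mul(Rational(-1, 33), I, 31, Pow(33, Rational(1, 2)))), Add(3083, -3368)) = Mul(Add(Mul(Pow(2, Rational(1, 2)), Mul(I, Pow(3, Rational(1, 2)))), Mul(Rational(-31, 33), I, Pow(33, Rational(1, 2)))), -285) = Mul(Add(Mul(I, Pow(6, Rational(1, 2))), Mul(Rational(-31, 33), I, Pow(33, Rational(1, 2)))), -285) = Add(Mul(-285, I, Pow(6, Rational(1, 2))), Mul(Rational(2945, 11), I, Pow(33, Rational(1, 2))))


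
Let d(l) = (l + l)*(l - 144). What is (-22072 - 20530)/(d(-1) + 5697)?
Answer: -42602/5987 ≈ -7.1158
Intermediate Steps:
d(l) = 2*l*(-144 + l) (d(l) = (2*l)*(-144 + l) = 2*l*(-144 + l))
(-22072 - 20530)/(d(-1) + 5697) = (-22072 - 20530)/(2*(-1)*(-144 - 1) + 5697) = -42602/(2*(-1)*(-145) + 5697) = -42602/(290 + 5697) = -42602/5987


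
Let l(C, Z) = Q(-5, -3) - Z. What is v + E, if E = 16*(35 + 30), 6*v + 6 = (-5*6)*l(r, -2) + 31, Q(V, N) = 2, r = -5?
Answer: 6145/6 ≈ 1024.2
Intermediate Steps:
l(C, Z) = 2 - Z
v = -95/6 (v = -1 + ((-5*6)*(2 - 1*(-2)) + 31)/6 = -1 + (-30*(2 + 2) + 31)/6 = -1 + (-30*4 + 31)/6 = -1 + (-120 + 31)/6 = -1 + (1/6)*(-89) = -1 - 89/6 = -95/6 ≈ -15.833)
E = 1040 (E = 16*65 = 1040)
v + E = -95/6 + 1040 = 6145/6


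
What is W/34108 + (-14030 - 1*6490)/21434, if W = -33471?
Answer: -708656787/365535436 ≈ -1.9387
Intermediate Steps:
W/34108 + (-14030 - 1*6490)/21434 = -33471/34108 + (-14030 - 1*6490)/21434 = -33471*1/34108 + (-14030 - 6490)*(1/21434) = -33471/34108 - 20520*1/21434 = -33471/34108 - 10260/10717 = -708656787/365535436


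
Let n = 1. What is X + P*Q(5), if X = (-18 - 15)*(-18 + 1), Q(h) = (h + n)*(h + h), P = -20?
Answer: -639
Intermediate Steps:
Q(h) = 2*h*(1 + h) (Q(h) = (h + 1)*(h + h) = (1 + h)*(2*h) = 2*h*(1 + h))
X = 561 (X = -33*(-17) = 561)
X + P*Q(5) = 561 - 40*5*(1 + 5) = 561 - 40*5*6 = 561 - 20*60 = 561 - 1200 = -639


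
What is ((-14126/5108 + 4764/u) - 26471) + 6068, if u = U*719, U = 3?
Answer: -37467581923/1836326 ≈ -20404.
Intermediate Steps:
u = 2157 (u = 3*719 = 2157)
((-14126/5108 + 4764/u) - 26471) + 6068 = ((-14126/5108 + 4764/2157) - 26471) + 6068 = ((-14126*1/5108 + 4764*(1/2157)) - 26471) + 6068 = ((-7063/2554 + 1588/719) - 26471) + 6068 = (-1022545/1836326 - 26471) + 6068 = -48610408091/1836326 + 6068 = -37467581923/1836326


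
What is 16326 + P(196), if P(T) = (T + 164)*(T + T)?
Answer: 157446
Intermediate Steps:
P(T) = 2*T*(164 + T) (P(T) = (164 + T)*(2*T) = 2*T*(164 + T))
16326 + P(196) = 16326 + 2*196*(164 + 196) = 16326 + 2*196*360 = 16326 + 141120 = 157446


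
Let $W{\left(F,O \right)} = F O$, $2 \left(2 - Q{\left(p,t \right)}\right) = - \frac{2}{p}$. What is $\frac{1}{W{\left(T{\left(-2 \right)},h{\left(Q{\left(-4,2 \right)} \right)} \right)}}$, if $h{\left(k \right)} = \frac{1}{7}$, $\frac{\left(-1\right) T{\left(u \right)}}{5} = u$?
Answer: $\frac{7}{10} \approx 0.7$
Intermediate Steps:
$T{\left(u \right)} = - 5 u$
$Q{\left(p,t \right)} = 2 + \frac{1}{p}$ ($Q{\left(p,t \right)} = 2 - \frac{\left(-2\right) \frac{1}{p}}{2} = 2 + \frac{1}{p}$)
$h{\left(k \right)} = \frac{1}{7}$
$\frac{1}{W{\left(T{\left(-2 \right)},h{\left(Q{\left(-4,2 \right)} \right)} \right)}} = \frac{1}{\left(-5\right) \left(-2\right) \frac{1}{7}} = \frac{1}{10 \cdot \frac{1}{7}} = \frac{1}{\frac{10}{7}} = \frac{7}{10}$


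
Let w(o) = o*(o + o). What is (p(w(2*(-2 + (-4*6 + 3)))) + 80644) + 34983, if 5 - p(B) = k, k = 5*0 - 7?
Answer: 115639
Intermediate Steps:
k = -7 (k = 0 - 7 = -7)
w(o) = 2*o² (w(o) = o*(2*o) = 2*o²)
p(B) = 12 (p(B) = 5 - 1*(-7) = 5 + 7 = 12)
(p(w(2*(-2 + (-4*6 + 3)))) + 80644) + 34983 = (12 + 80644) + 34983 = 80656 + 34983 = 115639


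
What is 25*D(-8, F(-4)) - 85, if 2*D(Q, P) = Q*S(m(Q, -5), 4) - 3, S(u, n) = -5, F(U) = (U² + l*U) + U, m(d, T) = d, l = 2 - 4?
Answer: 755/2 ≈ 377.50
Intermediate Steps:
l = -2
F(U) = U² - U (F(U) = (U² - 2*U) + U = U² - U)
D(Q, P) = -3/2 - 5*Q/2 (D(Q, P) = (Q*(-5) - 3)/2 = (-5*Q - 3)/2 = (-3 - 5*Q)/2 = -3/2 - 5*Q/2)
25*D(-8, F(-4)) - 85 = 25*(-3/2 - 5/2*(-8)) - 85 = 25*(-3/2 + 20) - 85 = 25*(37/2) - 85 = 925/2 - 85 = 755/2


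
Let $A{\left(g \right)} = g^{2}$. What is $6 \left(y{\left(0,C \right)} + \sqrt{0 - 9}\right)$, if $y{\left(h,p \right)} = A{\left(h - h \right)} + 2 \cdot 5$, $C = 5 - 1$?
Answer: $60 + 18 i \approx 60.0 + 18.0 i$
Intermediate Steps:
$C = 4$ ($C = 5 - 1 = 4$)
$y{\left(h,p \right)} = 10$ ($y{\left(h,p \right)} = \left(h - h\right)^{2} + 2 \cdot 5 = 0^{2} + 10 = 0 + 10 = 10$)
$6 \left(y{\left(0,C \right)} + \sqrt{0 - 9}\right) = 6 \left(10 + \sqrt{0 - 9}\right) = 6 \left(10 + \sqrt{-9}\right) = 6 \left(10 + 3 i\right) = 60 + 18 i$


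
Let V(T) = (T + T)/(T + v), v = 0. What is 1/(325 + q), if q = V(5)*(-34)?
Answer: 1/257 ≈ 0.0038911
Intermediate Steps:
V(T) = 2 (V(T) = (T + T)/(T + 0) = (2*T)/T = 2)
q = -68 (q = 2*(-34) = -68)
1/(325 + q) = 1/(325 - 68) = 1/257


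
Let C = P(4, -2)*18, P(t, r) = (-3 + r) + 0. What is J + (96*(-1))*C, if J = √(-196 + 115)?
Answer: 8640 + 9*I ≈ 8640.0 + 9.0*I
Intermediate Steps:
P(t, r) = -3 + r
J = 9*I (J = √(-81) = 9*I ≈ 9.0*I)
C = -90 (C = (-3 - 2)*18 = -5*18 = -90)
J + (96*(-1))*C = 9*I + (96*(-1))*(-90) = 9*I - 96*(-90) = 9*I + 8640 = 8640 + 9*I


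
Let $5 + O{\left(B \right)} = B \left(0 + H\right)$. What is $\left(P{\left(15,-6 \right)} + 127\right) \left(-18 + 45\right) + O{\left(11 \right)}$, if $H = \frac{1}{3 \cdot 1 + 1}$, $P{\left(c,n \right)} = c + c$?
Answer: $\frac{16947}{4} \approx 4236.8$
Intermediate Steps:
$P{\left(c,n \right)} = 2 c$
$H = \frac{1}{4}$ ($H = \frac{1}{3 + 1} = \frac{1}{4} \approx 0.25$)
$O{\left(B \right)} = -5 + \frac{B}{4}$ ($O{\left(B \right)} = -5 + B \left(0 + \frac{1}{4}\right) = -5 + B \frac{1}{4} = -5 + \frac{B}{4}$)
$\left(P{\left(15,-6 \right)} + 127\right) \left(-18 + 45\right) + O{\left(11 \right)} = \left(2 \cdot 15 + 127\right) \left(-18 + 45\right) + \left(-5 + \frac{1}{4} \cdot 11\right) = \left(30 + 127\right) 27 + \left(-5 + \frac{11}{4}\right) = 157 \cdot 27 - \frac{9}{4} = 4239 - \frac{9}{4} = \frac{16947}{4}$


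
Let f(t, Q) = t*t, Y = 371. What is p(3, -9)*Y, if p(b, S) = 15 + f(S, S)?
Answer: 35616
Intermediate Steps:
f(t, Q) = t²
p(b, S) = 15 + S²
p(3, -9)*Y = (15 + (-9)²)*371 = (15 + 81)*371 = 96*371 = 35616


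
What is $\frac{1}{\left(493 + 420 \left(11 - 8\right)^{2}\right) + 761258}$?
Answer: $\frac{1}{765531} \approx 1.3063 \cdot 10^{-6}$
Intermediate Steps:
$\frac{1}{\left(493 + 420 \left(11 - 8\right)^{2}\right) + 761258} = \frac{1}{\left(493 + 420 \cdot 3^{2}\right) + 761258} = \frac{1}{\left(493 + 420 \cdot 9\right) + 761258} = \frac{1}{\left(493 + 3780\right) + 761258} = \frac{1}{4273 + 761258} = \frac{1}{765531}$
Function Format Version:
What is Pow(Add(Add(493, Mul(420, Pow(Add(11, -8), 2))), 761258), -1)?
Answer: Rational(1, 765531) ≈ 1.3063e-6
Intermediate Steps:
Pow(Add(Add(493, Mul(420, Pow(Add(11, -8), 2))), 761258), -1) = Pow(Add(Add(493, Mul(420, Pow(3, 2))), 761258), -1) = Pow(Add(Add(493, Mul(420, 9)), 761258), -1) = Pow(Add(Add(493, 3780), 761258), -1) = Pow(Add(4273, 761258), -1) = Pow(765531, -1) = Rational(1, 765531)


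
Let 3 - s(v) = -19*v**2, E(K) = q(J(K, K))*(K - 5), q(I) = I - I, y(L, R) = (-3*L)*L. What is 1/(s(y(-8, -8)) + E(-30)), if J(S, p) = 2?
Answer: 1/700419 ≈ 1.4277e-6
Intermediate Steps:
y(L, R) = -3*L**2
q(I) = 0
E(K) = 0 (E(K) = 0*(K - 5) = 0*(-5 + K) = 0)
s(v) = 3 + 19*v**2 (s(v) = 3 - (-19)*v**2 = 3 + 19*v**2)
1/(s(y(-8, -8)) + E(-30)) = 1/((3 + 19*(-3*(-8)**2)**2) + 0) = 1/((3 + 19*(-3*64)**2) + 0) = 1/((3 + 19*(-192)**2) + 0) = 1/((3 + 19*36864) + 0) = 1/((3 + 700416) + 0) = 1/(700419 + 0) = 1/700419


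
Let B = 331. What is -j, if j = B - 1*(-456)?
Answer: -787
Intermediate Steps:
j = 787 (j = 331 - 1*(-456) = 331 + 456 = 787)
-j = -1*787 = -787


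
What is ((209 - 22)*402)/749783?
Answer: 75174/749783 ≈ 0.10026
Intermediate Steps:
((209 - 22)*402)/749783 = (187*402)*(1/749783) = 75174*(1/749783) = 75174/749783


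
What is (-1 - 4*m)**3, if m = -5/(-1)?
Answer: -9261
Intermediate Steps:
m = 5 (m = -5*(-1) = 5)
(-1 - 4*m)**3 = (-1 - 4*5)**3 = (-1 - 20)**3 = (-21)**3 = -9261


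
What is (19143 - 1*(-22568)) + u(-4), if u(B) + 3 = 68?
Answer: 41776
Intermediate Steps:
u(B) = 65 (u(B) = -3 + 68 = 65)
(19143 - 1*(-22568)) + u(-4) = (19143 - 1*(-22568)) + 65 = (19143 + 22568) + 65 = 41711 + 65 = 41776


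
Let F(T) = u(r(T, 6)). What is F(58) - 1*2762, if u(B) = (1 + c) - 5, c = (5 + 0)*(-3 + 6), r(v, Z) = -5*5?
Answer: -2751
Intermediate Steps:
r(v, Z) = -25
c = 15 (c = 5*3 = 15)
u(B) = 11 (u(B) = (1 + 15) - 5 = 16 - 5 = 11)
F(T) = 11
F(58) - 1*2762 = 11 - 1*2762 = 11 - 2762 = -2751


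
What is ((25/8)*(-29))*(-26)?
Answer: 9425/4 ≈ 2356.3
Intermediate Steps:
((25/8)*(-29))*(-26) = -725/8*(-26) = 9425/4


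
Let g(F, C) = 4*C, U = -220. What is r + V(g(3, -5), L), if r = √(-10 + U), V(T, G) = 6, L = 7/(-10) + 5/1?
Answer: 6 + I*√230 ≈ 6.0 + 15.166*I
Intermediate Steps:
L = 43/10 (L = 7*(-⅒) + 5*1 = -7/10 + 5 = 43/10 ≈ 4.3000)
r = I*√230 (r = √(-10 - 220) = √(-230) = I*√230 ≈ 15.166*I)
r + V(g(3, -5), L) = I*√230 + 6 = 6 + I*√230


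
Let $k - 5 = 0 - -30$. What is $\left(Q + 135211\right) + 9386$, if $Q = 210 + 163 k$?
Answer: $150512$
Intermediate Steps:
$k = 35$ ($k = 5 + \left(0 - -30\right) = 5 + \left(0 + 30\right) = 5 + 30 = 35$)
$Q = 5915$ ($Q = 210 + 163 \cdot 35 = 210 + 5705 = 5915$)
$\left(Q + 135211\right) + 9386 = \left(5915 + 135211\right) + 9386 = 141126 + 9386 = 150512$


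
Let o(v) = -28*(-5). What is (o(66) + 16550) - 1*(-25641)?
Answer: 42331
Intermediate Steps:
o(v) = 140
(o(66) + 16550) - 1*(-25641) = (140 + 16550) - 1*(-25641) = 16690 + 25641 = 42331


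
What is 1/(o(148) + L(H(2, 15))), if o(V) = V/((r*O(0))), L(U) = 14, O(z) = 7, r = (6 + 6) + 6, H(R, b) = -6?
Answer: 63/956 ≈ 0.065900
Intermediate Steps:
r = 18 (r = 12 + 6 = 18)
o(V) = V/126 (o(V) = V/((18*7)) = V/126)
1/(o(148) + L(H(2, 15))) = 1/((1/126)*148 + 14) = 1/(74/63 + 14) = 1/(956/63) = 63/956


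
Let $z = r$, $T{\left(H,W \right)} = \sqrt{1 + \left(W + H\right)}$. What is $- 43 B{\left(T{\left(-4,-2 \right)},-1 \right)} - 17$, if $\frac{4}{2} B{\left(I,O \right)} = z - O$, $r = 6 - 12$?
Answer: $\frac{181}{2} \approx 90.5$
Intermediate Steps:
$T{\left(H,W \right)} = \sqrt{1 + H + W}$ ($T{\left(H,W \right)} = \sqrt{1 + \left(H + W\right)} = \sqrt{1 + H + W}$)
$r = -6$ ($r = 6 - 12 = -6$)
$z = -6$
$B{\left(I,O \right)} = -3 - \frac{O}{2}$ ($B{\left(I,O \right)} = \frac{-6 - O}{2} = -3 - \frac{O}{2}$)
$- 43 B{\left(T{\left(-4,-2 \right)},-1 \right)} - 17 = - 43 \left(-3 - - \frac{1}{2}\right) - 17 = - 43 \left(-3 + \frac{1}{2}\right) - 17 = \left(-43\right) \left(- \frac{5}{2}\right) - 17 = \frac{215}{2} - 17 = \frac{181}{2}$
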